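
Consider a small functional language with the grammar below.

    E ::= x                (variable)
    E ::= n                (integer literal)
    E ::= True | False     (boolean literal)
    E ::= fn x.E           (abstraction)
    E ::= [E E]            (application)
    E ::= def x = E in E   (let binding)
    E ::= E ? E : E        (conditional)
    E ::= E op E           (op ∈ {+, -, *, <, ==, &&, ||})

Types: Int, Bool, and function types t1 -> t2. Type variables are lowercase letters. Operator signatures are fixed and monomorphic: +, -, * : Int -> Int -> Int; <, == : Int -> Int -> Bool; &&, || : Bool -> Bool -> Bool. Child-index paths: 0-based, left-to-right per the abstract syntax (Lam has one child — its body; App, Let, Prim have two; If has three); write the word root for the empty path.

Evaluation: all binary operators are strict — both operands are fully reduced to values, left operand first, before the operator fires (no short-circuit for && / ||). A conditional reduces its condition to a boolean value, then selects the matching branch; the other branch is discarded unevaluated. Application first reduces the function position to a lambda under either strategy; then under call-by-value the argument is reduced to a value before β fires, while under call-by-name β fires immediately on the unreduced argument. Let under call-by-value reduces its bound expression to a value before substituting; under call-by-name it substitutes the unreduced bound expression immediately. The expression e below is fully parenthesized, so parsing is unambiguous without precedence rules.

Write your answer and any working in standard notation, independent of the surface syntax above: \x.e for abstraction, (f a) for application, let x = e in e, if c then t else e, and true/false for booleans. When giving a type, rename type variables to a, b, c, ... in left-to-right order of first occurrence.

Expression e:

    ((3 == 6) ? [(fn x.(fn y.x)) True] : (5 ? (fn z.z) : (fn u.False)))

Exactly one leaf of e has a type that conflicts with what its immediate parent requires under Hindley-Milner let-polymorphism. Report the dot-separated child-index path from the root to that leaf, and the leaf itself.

Answer: 2.0 : 5

Trace:
  unify Int ~ Int
  unify Int ~ Int
  unify Bool ~ Bool
x : a
\y._ : b -> a
\x._ : a -> b -> a
  unify a -> b -> a ~ Bool -> c
  unify a ~ Bool
  unify b -> Bool ~ c
_ _ : b -> Bool
  unify Int ~ Bool
  FAIL: mismatch Int ~ Bool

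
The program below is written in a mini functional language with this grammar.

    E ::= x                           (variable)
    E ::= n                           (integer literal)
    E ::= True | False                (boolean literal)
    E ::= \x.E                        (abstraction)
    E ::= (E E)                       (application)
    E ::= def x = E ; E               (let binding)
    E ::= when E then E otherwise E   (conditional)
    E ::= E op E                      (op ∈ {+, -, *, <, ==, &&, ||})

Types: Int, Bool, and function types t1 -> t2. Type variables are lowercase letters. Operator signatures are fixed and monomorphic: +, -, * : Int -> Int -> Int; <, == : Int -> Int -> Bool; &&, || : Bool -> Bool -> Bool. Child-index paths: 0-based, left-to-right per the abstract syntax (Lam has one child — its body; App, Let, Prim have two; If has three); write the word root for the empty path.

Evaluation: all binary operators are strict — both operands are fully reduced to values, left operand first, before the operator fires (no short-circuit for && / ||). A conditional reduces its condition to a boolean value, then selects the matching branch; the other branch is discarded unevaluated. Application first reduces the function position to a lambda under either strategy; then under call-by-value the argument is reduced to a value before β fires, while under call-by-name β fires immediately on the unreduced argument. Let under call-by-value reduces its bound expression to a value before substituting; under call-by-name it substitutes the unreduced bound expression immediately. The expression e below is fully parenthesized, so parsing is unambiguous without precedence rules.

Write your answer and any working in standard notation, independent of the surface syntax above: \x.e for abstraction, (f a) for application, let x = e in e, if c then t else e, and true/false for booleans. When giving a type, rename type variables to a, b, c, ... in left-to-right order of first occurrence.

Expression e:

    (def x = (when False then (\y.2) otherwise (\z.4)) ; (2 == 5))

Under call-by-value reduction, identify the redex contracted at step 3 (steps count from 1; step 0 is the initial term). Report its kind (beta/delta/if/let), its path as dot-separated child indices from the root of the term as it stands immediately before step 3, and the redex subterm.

Trace:
step 0: (let x = (if false then (\y.2) else (\z.4)) in (2 == 5))
step 1: [if@0] (let x = (\z.4) in (2 == 5))
step 2: [let@root] (2 == 5)
step 3: [delta@root] false

Answer: delta at root : (2 == 5)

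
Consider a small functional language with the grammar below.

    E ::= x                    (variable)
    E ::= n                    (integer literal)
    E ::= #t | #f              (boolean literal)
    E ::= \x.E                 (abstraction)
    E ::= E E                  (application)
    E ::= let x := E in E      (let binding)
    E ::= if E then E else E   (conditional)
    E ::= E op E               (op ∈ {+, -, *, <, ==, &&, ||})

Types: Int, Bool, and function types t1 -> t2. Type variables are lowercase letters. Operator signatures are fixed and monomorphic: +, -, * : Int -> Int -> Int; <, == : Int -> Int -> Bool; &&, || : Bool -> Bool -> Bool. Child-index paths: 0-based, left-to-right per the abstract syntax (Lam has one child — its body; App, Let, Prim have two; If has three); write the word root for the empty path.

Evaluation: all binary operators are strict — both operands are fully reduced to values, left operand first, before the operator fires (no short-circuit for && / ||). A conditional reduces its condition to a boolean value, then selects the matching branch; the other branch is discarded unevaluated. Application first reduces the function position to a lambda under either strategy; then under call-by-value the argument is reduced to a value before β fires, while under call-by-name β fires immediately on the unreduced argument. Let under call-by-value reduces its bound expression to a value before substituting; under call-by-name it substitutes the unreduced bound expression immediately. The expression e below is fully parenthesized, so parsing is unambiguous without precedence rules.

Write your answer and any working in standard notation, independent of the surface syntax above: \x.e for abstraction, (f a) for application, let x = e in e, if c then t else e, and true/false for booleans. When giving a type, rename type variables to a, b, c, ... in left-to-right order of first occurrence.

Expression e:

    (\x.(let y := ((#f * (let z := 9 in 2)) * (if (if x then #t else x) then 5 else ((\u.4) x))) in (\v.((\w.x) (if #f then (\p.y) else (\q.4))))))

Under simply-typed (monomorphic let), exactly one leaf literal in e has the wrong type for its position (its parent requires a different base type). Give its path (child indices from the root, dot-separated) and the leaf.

Working:
  unify Bool ~ Int
  FAIL: mismatch Bool ~ Int

Answer: 0.0.0.0 : false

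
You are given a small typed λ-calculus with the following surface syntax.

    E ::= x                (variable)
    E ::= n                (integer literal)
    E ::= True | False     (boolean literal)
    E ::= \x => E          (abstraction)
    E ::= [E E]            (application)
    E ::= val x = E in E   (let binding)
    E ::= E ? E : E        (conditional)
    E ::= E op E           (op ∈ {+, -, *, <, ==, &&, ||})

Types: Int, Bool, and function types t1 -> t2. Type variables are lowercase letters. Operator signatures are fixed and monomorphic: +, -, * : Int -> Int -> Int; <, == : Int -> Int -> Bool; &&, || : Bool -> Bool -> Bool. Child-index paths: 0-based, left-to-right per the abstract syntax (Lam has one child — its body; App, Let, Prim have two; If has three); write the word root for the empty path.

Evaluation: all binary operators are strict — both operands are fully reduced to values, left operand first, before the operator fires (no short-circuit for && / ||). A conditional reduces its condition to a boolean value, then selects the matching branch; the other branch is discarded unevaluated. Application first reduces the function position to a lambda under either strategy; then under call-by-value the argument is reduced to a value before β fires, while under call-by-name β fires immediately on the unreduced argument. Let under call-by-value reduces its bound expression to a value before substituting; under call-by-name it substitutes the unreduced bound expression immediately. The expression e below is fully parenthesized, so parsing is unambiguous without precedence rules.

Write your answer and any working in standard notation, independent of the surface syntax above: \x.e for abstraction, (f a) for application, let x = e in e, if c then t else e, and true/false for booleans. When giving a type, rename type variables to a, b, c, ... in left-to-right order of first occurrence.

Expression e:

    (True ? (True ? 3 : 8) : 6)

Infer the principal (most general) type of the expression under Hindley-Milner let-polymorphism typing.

Working:
  unify Bool ~ Bool
  unify Bool ~ Bool
  unify Int ~ Int
  unify Int ~ Int

Answer: Int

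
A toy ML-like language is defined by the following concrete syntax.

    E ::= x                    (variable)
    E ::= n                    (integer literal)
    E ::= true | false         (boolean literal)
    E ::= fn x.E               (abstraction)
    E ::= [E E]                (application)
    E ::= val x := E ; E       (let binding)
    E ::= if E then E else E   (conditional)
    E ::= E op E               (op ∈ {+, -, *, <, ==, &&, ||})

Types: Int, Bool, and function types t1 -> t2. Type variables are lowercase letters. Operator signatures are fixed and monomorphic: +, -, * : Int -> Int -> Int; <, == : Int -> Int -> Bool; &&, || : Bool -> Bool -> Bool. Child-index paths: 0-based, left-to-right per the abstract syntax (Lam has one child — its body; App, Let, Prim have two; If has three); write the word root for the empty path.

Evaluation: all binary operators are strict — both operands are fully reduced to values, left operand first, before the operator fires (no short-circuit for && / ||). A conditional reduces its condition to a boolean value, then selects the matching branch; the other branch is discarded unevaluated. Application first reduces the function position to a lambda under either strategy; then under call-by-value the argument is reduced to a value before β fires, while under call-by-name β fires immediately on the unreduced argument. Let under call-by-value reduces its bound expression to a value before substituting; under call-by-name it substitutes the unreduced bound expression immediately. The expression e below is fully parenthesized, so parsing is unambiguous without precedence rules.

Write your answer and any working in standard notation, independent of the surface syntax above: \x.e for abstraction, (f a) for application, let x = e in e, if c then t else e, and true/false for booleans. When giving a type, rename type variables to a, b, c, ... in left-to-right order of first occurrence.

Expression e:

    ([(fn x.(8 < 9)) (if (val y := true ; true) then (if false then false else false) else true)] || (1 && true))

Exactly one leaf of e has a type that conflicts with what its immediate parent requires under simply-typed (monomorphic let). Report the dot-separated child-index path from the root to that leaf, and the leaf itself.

Trace:
  unify Int ~ Int
  unify Int ~ Int
\x._ : a -> Bool
let y : Bool
  unify Bool ~ Bool
  unify Bool ~ Bool
  unify Bool ~ Bool
  unify Bool ~ Bool
  unify a -> Bool ~ Bool -> b
  unify a ~ Bool
  unify Bool ~ b
_ _ : Bool
  unify Bool ~ Bool
  unify Int ~ Bool
  FAIL: mismatch Int ~ Bool

Answer: 1.0 : 1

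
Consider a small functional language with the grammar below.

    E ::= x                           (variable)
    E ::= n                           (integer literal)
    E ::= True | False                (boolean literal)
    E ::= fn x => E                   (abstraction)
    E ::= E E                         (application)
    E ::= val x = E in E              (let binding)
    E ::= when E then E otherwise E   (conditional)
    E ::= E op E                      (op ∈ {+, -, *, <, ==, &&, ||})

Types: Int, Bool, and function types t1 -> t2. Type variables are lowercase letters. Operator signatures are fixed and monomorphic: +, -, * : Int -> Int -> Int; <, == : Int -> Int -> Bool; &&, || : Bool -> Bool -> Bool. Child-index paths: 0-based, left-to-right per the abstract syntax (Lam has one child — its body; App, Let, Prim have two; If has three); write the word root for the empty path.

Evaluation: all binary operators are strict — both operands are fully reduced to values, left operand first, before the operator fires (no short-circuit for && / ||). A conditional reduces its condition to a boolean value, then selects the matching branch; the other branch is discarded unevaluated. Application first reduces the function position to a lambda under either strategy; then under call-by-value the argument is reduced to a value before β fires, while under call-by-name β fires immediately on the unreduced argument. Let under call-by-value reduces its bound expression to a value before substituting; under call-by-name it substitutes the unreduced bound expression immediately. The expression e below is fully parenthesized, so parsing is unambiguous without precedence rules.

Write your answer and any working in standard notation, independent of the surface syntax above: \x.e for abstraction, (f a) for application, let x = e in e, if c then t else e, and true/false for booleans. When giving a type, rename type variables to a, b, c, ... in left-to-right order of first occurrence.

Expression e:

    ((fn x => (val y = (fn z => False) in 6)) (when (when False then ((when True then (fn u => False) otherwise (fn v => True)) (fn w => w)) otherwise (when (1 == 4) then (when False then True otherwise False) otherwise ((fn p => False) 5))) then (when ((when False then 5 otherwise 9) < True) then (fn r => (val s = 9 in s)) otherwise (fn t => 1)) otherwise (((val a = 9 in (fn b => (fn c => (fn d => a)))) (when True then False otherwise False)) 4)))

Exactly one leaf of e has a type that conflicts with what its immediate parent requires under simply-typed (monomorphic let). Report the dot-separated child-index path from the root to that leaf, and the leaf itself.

Trace:
\z._ : b -> Bool
let y : b -> Bool
\x._ : a -> Int
  unify Bool ~ Bool
  unify Bool ~ Bool
\u._ : c -> Bool
\v._ : d -> Bool
  unify c -> Bool ~ d -> Bool
  unify c ~ d
  unify Bool ~ Bool
w : e
\w._ : e -> e
  unify d -> Bool ~ (e -> e) -> f
  unify d ~ e -> e
  unify Bool ~ f
_ _ : Bool
  unify Int ~ Int
  unify Int ~ Int
  unify Bool ~ Bool
  unify Bool ~ Bool
  unify Bool ~ Bool
\p._ : g -> Bool
  unify g -> Bool ~ Int -> h
  unify g ~ Int
  unify Bool ~ h
_ _ : Bool
  unify Bool ~ Bool
  unify Bool ~ Bool
  unify Bool ~ Bool
  unify Bool ~ Bool
  unify Int ~ Int
  unify Int ~ Int
  unify Bool ~ Int
  FAIL: mismatch Bool ~ Int

Answer: 1.1.0.1 : true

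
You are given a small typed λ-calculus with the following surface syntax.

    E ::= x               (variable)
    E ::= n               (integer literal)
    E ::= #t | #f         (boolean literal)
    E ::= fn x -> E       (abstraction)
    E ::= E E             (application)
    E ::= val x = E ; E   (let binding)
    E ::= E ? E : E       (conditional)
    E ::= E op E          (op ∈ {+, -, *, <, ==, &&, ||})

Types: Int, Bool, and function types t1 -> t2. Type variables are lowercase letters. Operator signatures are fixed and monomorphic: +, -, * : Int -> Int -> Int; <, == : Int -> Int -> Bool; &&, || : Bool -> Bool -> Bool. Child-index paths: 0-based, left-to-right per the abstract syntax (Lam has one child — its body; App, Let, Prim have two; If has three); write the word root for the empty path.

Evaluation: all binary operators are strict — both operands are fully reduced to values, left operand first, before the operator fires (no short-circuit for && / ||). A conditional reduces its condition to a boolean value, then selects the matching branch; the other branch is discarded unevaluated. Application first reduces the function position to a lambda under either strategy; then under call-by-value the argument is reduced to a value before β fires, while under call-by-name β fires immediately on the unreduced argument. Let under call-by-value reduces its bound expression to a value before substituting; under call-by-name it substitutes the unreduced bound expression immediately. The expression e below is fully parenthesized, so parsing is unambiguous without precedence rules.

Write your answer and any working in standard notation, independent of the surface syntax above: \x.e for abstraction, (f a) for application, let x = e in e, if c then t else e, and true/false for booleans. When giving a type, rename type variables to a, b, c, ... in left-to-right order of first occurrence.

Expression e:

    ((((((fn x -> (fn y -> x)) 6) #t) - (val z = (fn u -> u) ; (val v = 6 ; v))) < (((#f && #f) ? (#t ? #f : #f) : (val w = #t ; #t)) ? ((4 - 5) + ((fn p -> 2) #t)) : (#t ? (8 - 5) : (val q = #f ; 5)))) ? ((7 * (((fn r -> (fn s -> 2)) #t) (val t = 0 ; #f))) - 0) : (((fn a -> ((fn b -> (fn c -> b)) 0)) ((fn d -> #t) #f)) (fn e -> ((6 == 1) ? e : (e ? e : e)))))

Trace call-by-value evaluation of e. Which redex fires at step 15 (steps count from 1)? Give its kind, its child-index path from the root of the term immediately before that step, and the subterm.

Working:
step 0: (if (((((\x.(\y.x)) 6) true) - (let z = (\u.u) in (let v = 6 in v))) < (if (if (false && false) then (if true then false else false) else (let w = true in true)) then ((4 - 5) + ((\p.2) true)) else (if true then (8 - 5) else (let q = false in 5)))) then ((7 * (((\r.(\s.2)) true) (let t = 0 in false))) - 0) else (((\a.((\b.(\c.b)) 0)) ((\d.true) false)) (\e.(if (6 == 1) then e else (if e then e else e)))))
step 1: [beta@0.0.0.0] (if ((((\y.6) true) - (let z = (\u.u) in (let v = 6 in v))) < (if (if (false && false) then (if true then false else false) else (let w = true in true)) then ((4 - 5) + ((\p.2) true)) else (if true then (8 - 5) else (let q = false in 5)))) then ((7 * (((\r.(\s.2)) true) (let t = 0 in false))) - 0) else (((\a.((\b.(\c.b)) 0)) ((\d.true) false)) (\e.(if (6 == 1) then e else (if e then e else e)))))
step 2: [beta@0.0.0] (if ((6 - (let z = (\u.u) in (let v = 6 in v))) < (if (if (false && false) then (if true then false else false) else (let w = true in true)) then ((4 - 5) + ((\p.2) true)) else (if true then (8 - 5) else (let q = false in 5)))) then ((7 * (((\r.(\s.2)) true) (let t = 0 in false))) - 0) else (((\a.((\b.(\c.b)) 0)) ((\d.true) false)) (\e.(if (6 == 1) then e else (if e then e else e)))))
step 3: [let@0.0.1] (if ((6 - (let v = 6 in v)) < (if (if (false && false) then (if true then false else false) else (let w = true in true)) then ((4 - 5) + ((\p.2) true)) else (if true then (8 - 5) else (let q = false in 5)))) then ((7 * (((\r.(\s.2)) true) (let t = 0 in false))) - 0) else (((\a.((\b.(\c.b)) 0)) ((\d.true) false)) (\e.(if (6 == 1) then e else (if e then e else e)))))
step 4: [let@0.0.1] (if ((6 - 6) < (if (if (false && false) then (if true then false else false) else (let w = true in true)) then ((4 - 5) + ((\p.2) true)) else (if true then (8 - 5) else (let q = false in 5)))) then ((7 * (((\r.(\s.2)) true) (let t = 0 in false))) - 0) else (((\a.((\b.(\c.b)) 0)) ((\d.true) false)) (\e.(if (6 == 1) then e else (if e then e else e)))))
step 5: [delta@0.0] (if (0 < (if (if (false && false) then (if true then false else false) else (let w = true in true)) then ((4 - 5) + ((\p.2) true)) else (if true then (8 - 5) else (let q = false in 5)))) then ((7 * (((\r.(\s.2)) true) (let t = 0 in false))) - 0) else (((\a.((\b.(\c.b)) 0)) ((\d.true) false)) (\e.(if (6 == 1) then e else (if e then e else e)))))
step 6: [delta@0.1.0.0] (if (0 < (if (if false then (if true then false else false) else (let w = true in true)) then ((4 - 5) + ((\p.2) true)) else (if true then (8 - 5) else (let q = false in 5)))) then ((7 * (((\r.(\s.2)) true) (let t = 0 in false))) - 0) else (((\a.((\b.(\c.b)) 0)) ((\d.true) false)) (\e.(if (6 == 1) then e else (if e then e else e)))))
step 7: [if@0.1.0] (if (0 < (if (let w = true in true) then ((4 - 5) + ((\p.2) true)) else (if true then (8 - 5) else (let q = false in 5)))) then ((7 * (((\r.(\s.2)) true) (let t = 0 in false))) - 0) else (((\a.((\b.(\c.b)) 0)) ((\d.true) false)) (\e.(if (6 == 1) then e else (if e then e else e)))))
step 8: [let@0.1.0] (if (0 < (if true then ((4 - 5) + ((\p.2) true)) else (if true then (8 - 5) else (let q = false in 5)))) then ((7 * (((\r.(\s.2)) true) (let t = 0 in false))) - 0) else (((\a.((\b.(\c.b)) 0)) ((\d.true) false)) (\e.(if (6 == 1) then e else (if e then e else e)))))
step 9: [if@0.1] (if (0 < ((4 - 5) + ((\p.2) true))) then ((7 * (((\r.(\s.2)) true) (let t = 0 in false))) - 0) else (((\a.((\b.(\c.b)) 0)) ((\d.true) false)) (\e.(if (6 == 1) then e else (if e then e else e)))))
step 10: [delta@0.1.0] (if (0 < (-1 + ((\p.2) true))) then ((7 * (((\r.(\s.2)) true) (let t = 0 in false))) - 0) else (((\a.((\b.(\c.b)) 0)) ((\d.true) false)) (\e.(if (6 == 1) then e else (if e then e else e)))))
step 11: [beta@0.1.1] (if (0 < (-1 + 2)) then ((7 * (((\r.(\s.2)) true) (let t = 0 in false))) - 0) else (((\a.((\b.(\c.b)) 0)) ((\d.true) false)) (\e.(if (6 == 1) then e else (if e then e else e)))))
step 12: [delta@0.1] (if (0 < 1) then ((7 * (((\r.(\s.2)) true) (let t = 0 in false))) - 0) else (((\a.((\b.(\c.b)) 0)) ((\d.true) false)) (\e.(if (6 == 1) then e else (if e then e else e)))))
step 13: [delta@0] (if true then ((7 * (((\r.(\s.2)) true) (let t = 0 in false))) - 0) else (((\a.((\b.(\c.b)) 0)) ((\d.true) false)) (\e.(if (6 == 1) then e else (if e then e else e)))))
step 14: [if@root] ((7 * (((\r.(\s.2)) true) (let t = 0 in false))) - 0)
step 15: [beta@0.1.0] ((7 * ((\s.2) (let t = 0 in false))) - 0)

Answer: beta at 0.1.0 : ((\r.(\s.2)) true)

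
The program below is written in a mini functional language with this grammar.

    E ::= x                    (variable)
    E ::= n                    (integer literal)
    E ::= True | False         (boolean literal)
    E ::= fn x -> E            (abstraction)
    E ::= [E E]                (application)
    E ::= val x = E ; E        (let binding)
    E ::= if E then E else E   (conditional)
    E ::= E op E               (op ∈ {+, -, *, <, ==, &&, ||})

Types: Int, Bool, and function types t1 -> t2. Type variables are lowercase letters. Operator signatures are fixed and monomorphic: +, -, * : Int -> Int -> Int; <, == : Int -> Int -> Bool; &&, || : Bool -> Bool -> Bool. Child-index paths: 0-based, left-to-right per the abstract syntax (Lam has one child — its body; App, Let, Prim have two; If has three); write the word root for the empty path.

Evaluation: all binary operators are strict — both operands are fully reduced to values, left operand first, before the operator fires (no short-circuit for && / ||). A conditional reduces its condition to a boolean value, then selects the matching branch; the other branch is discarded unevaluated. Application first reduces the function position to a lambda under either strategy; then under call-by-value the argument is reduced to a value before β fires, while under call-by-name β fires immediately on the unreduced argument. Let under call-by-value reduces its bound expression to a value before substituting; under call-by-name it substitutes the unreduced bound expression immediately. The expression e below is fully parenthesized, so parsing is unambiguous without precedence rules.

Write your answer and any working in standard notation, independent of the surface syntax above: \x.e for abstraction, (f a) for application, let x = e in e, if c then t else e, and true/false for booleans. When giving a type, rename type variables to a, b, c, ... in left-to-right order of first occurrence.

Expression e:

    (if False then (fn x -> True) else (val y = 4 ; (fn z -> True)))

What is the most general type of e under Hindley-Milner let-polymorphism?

Answer: a -> Bool

Trace:
  unify Bool ~ Bool
\x._ : a -> Bool
let y : Int
\z._ : b -> Bool
  unify a -> Bool ~ b -> Bool
  unify a ~ b
  unify Bool ~ Bool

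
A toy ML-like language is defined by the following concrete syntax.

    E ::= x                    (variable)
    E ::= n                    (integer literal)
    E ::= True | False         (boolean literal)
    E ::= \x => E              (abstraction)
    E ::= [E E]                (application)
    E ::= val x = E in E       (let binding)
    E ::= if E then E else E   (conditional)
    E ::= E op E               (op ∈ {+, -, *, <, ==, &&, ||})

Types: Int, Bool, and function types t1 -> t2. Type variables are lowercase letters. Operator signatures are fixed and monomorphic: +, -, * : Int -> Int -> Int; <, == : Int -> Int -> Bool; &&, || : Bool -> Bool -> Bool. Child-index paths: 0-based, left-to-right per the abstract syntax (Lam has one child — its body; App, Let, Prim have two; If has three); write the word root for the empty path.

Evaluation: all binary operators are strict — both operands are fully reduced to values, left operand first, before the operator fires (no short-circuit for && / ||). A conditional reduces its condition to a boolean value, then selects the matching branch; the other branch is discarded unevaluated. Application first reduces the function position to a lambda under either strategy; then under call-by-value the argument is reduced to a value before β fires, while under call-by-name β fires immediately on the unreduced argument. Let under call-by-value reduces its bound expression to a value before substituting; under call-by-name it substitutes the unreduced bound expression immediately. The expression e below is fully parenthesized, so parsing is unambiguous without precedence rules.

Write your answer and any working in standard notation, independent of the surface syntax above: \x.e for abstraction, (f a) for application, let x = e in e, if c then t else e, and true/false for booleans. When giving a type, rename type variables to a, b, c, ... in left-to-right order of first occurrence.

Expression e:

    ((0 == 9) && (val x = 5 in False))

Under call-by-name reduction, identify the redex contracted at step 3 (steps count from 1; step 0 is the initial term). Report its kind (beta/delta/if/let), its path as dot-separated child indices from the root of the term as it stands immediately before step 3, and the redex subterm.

Trace:
step 0: ((0 == 9) && (let x = 5 in false))
step 1: [delta@0] (false && (let x = 5 in false))
step 2: [let@1] (false && false)
step 3: [delta@root] false

Answer: delta at root : (false && false)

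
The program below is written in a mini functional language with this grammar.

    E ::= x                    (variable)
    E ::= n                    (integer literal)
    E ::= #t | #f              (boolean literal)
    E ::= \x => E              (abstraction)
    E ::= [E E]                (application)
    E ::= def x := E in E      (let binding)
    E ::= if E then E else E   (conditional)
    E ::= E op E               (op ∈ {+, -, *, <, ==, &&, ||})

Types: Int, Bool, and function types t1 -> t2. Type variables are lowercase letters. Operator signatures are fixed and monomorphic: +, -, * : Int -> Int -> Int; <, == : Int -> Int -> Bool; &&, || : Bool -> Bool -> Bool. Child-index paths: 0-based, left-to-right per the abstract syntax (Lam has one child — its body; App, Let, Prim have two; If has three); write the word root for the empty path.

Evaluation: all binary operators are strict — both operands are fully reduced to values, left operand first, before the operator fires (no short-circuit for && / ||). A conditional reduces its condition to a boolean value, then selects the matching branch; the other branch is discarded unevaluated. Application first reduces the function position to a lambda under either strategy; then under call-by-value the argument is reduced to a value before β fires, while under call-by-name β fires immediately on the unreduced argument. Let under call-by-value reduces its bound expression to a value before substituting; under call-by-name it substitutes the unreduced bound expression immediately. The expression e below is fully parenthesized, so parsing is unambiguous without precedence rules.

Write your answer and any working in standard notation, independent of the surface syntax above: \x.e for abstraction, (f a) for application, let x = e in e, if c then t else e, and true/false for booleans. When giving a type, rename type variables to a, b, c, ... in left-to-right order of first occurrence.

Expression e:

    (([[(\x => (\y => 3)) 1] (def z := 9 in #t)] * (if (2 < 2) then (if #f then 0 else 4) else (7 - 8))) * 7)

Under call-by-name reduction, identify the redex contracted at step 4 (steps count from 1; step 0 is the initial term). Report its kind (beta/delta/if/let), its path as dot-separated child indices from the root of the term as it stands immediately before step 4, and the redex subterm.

Answer: if at 0.1 : (if false then (if false then 0 else 4) else (7 - 8))

Working:
step 0: (((((\x.(\y.3)) 1) (let z = 9 in true)) * (if (2 < 2) then (if false then 0 else 4) else (7 - 8))) * 7)
step 1: [beta@0.0.0] ((((\y.3) (let z = 9 in true)) * (if (2 < 2) then (if false then 0 else 4) else (7 - 8))) * 7)
step 2: [beta@0.0] ((3 * (if (2 < 2) then (if false then 0 else 4) else (7 - 8))) * 7)
step 3: [delta@0.1.0] ((3 * (if false then (if false then 0 else 4) else (7 - 8))) * 7)
step 4: [if@0.1] ((3 * (7 - 8)) * 7)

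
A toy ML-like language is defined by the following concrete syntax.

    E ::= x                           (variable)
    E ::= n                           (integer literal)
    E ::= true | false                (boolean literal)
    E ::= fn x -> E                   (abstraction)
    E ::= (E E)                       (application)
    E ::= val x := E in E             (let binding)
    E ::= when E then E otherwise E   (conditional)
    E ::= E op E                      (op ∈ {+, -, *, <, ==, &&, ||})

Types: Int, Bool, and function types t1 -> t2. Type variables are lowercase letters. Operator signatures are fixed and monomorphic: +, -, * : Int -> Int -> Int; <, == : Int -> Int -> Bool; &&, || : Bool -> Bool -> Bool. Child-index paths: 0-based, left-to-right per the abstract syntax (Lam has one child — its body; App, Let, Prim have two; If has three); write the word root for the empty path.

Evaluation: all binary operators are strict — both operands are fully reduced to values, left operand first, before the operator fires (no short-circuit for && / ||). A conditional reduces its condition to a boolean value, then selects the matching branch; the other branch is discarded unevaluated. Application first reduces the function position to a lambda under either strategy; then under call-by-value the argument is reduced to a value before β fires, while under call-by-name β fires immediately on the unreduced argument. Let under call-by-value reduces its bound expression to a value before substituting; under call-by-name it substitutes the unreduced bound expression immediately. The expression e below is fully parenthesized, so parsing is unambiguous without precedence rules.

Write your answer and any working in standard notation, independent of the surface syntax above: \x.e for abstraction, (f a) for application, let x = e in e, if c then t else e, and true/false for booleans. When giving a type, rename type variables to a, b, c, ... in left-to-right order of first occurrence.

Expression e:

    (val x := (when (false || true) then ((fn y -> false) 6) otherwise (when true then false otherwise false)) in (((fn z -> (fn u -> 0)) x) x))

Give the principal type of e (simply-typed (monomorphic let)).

Answer: Int

Derivation:
  unify Bool ~ Bool
  unify Bool ~ Bool
  unify Bool ~ Bool
\y._ : a -> Bool
  unify a -> Bool ~ Int -> b
  unify a ~ Int
  unify Bool ~ b
_ _ : Bool
  unify Bool ~ Bool
  unify Bool ~ Bool
  unify Bool ~ Bool
let x : Bool
\u._ : d -> Int
\z._ : c -> d -> Int
x : Bool
  unify c -> d -> Int ~ Bool -> e
  unify c ~ Bool
  unify d -> Int ~ e
_ _ : d -> Int
x : Bool
  unify d -> Int ~ Bool -> f
  unify d ~ Bool
  unify Int ~ f
_ _ : Int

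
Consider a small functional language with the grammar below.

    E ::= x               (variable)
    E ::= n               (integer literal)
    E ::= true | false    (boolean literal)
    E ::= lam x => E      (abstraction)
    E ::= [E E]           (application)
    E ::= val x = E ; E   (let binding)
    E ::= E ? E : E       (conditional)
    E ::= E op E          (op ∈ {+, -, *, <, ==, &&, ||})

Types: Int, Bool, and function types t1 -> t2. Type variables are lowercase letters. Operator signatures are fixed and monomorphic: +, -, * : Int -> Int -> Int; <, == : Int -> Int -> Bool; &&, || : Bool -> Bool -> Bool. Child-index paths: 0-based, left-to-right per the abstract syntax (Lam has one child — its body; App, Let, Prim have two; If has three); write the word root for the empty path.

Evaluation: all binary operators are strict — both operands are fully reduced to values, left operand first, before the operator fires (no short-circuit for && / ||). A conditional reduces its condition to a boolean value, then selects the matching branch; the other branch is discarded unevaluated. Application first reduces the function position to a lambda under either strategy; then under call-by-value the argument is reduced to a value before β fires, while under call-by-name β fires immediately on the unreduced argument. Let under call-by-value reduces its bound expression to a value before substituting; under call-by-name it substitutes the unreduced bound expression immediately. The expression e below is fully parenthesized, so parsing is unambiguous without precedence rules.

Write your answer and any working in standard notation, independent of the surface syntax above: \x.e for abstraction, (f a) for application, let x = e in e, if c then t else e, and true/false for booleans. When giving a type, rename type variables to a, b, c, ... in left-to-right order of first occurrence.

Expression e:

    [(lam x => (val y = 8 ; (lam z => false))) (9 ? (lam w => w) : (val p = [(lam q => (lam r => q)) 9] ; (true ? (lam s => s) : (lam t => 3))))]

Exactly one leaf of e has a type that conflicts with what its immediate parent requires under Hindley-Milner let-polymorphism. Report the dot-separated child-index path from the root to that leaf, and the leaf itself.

Trace:
let y : Int
\z._ : b -> Bool
\x._ : a -> b -> Bool
  unify Int ~ Bool
  FAIL: mismatch Int ~ Bool

Answer: 1.0 : 9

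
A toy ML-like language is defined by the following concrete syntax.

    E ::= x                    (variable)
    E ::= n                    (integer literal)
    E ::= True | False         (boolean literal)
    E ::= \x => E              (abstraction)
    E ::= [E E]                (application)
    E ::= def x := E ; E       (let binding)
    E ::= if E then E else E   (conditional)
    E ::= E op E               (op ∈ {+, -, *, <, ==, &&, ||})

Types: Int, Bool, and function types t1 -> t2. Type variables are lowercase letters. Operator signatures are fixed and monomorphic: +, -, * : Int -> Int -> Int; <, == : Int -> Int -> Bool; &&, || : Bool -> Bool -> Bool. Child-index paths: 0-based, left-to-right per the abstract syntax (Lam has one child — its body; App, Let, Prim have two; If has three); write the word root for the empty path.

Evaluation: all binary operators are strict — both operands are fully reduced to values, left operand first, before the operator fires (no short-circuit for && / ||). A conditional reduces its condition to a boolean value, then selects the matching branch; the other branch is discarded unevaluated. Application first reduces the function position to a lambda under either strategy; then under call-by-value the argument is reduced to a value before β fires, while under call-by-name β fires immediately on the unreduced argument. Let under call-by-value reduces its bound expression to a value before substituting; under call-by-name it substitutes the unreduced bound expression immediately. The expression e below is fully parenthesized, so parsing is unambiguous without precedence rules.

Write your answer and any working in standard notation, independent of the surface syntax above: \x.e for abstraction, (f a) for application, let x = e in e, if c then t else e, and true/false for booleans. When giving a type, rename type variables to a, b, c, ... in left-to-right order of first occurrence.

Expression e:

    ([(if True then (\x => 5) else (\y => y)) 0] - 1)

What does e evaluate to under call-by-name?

Working:
step 0: (((if true then (\x.5) else (\y.y)) 0) - 1)
step 1: [if@0.0] (((\x.5) 0) - 1)
step 2: [beta@0] (5 - 1)
step 3: [delta@root] 4

Answer: 4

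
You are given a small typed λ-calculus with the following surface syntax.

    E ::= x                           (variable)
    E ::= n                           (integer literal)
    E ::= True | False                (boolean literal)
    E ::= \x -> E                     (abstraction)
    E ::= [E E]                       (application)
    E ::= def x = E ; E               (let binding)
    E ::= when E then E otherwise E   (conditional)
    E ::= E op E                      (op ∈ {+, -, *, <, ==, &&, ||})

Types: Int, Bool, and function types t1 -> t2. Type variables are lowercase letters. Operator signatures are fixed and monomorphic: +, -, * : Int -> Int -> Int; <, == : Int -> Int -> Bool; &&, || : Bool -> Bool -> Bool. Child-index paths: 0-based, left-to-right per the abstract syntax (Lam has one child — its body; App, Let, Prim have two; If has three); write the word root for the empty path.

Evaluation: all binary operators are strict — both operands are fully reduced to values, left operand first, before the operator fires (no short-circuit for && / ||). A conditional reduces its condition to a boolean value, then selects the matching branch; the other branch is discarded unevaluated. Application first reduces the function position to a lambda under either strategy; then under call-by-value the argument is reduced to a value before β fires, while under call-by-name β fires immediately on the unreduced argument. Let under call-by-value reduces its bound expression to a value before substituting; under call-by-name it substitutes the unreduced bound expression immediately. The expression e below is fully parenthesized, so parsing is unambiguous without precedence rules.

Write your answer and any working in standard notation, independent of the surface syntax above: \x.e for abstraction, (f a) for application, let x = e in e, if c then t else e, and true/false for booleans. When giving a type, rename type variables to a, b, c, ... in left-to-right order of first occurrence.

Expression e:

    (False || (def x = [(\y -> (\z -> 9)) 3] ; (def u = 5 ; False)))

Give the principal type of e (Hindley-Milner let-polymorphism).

Derivation:
  unify Bool ~ Bool
\z._ : b -> Int
\y._ : a -> b -> Int
  unify a -> b -> Int ~ Int -> c
  unify a ~ Int
  unify b -> Int ~ c
_ _ : b -> Int
let x : forall. b -> Int
let u : Int
  unify Bool ~ Bool

Answer: Bool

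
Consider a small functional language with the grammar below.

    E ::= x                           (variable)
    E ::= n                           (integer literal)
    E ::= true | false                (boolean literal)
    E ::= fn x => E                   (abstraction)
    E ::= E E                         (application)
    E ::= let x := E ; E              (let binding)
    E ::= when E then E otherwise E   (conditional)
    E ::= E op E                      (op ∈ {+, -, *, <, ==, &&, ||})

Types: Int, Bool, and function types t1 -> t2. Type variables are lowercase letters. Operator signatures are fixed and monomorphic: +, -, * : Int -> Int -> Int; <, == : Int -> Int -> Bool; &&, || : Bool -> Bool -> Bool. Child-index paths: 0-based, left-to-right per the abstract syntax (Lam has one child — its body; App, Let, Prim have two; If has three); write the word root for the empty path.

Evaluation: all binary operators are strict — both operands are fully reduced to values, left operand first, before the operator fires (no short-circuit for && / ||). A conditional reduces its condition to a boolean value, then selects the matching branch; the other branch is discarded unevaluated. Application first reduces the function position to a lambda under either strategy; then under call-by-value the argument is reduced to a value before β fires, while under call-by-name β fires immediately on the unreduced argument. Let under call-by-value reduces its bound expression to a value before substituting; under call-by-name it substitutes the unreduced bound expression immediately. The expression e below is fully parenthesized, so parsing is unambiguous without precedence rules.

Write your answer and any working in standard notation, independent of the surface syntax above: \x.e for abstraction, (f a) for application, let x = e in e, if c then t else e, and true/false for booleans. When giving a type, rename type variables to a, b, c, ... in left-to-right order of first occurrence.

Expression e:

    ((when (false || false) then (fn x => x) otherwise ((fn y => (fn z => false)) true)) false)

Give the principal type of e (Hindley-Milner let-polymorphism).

Answer: Bool

Trace:
  unify Bool ~ Bool
  unify Bool ~ Bool
  unify Bool ~ Bool
x : a
\x._ : a -> a
\z._ : c -> Bool
\y._ : b -> c -> Bool
  unify b -> c -> Bool ~ Bool -> d
  unify b ~ Bool
  unify c -> Bool ~ d
_ _ : c -> Bool
  unify a -> a ~ c -> Bool
  unify a ~ c
  unify c ~ Bool
  unify Bool -> Bool ~ Bool -> e
  unify Bool ~ Bool
  unify Bool ~ e
_ _ : Bool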